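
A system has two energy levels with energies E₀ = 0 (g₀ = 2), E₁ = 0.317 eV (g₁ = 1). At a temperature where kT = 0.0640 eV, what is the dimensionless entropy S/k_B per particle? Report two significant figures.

0.71

Eᵢ/kT = 0, 4.953.
Z = Σ gᵢe^(−Eᵢ/kT) = 2·e^(−0) + 1·e^(−4.953) = 2.000 + 0.007062 = 2.007.
⟨E⟩ = Σ EᵢPᵢ = 0.001115 eV.
S/k_B = ln Z + ⟨E⟩/kT = ln(2.007) + 0.001115/0.0640 = 0.6966 + 0.01742 = 0.71.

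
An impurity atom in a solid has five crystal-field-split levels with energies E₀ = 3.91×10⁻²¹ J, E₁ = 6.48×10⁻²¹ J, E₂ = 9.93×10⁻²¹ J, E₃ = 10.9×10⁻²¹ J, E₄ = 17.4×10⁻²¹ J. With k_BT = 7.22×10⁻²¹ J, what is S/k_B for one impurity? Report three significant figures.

Eᵢ/kT = 0.54155, 0.89751, 1.3753, 1.5097, 2.4100.
Z = Σ e^(−Eᵢ/kT) = e^(−0.54155) + e^(−0.89751) + e^(−1.3753) + e^(−1.5097) + e^(−2.4100) = 0.58185 + 0.40758 + 0.25276 + 0.22098 + 0.089815 = 1.5530.
⟨E⟩ = Σ EᵢPᵢ = 7.3390 ×10⁻²¹ J.
S/k_B = ln Z + ⟨E⟩/kT = ln(1.5530) + 7.3390/7.22 = 0.44019 + 1.0165 = 1.46.

1.46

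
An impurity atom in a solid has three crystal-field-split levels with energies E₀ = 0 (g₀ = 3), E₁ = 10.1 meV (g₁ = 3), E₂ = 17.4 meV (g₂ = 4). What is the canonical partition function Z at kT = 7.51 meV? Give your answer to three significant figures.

Eᵢ/kT = 0, 1.3449, 2.3169.
Z = Σ gᵢe^(−Eᵢ/kT) = 3·e^(−0) + 3·e^(−1.3449) + 4·e^(−2.3169) = 3.0000 + 0.78170 + 0.39431 = 4.1760.

Z = 4.18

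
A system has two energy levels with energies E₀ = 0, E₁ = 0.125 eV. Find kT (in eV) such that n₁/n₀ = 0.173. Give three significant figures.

0.0712 eV

n₁/n₀ = exp[−(E₁−E₀)/kT] = 0.173.
⇒ (E₁−E₀)/kT = ln(1/0.173) = ln(5.7803) = 1.7545.
kT = 0.125 eV / 1.7545 = 0.0712 eV.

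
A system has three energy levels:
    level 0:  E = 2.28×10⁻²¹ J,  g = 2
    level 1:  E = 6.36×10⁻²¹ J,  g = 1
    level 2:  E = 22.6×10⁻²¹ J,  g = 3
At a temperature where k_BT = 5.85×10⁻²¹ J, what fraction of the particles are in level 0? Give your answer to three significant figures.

Eᵢ/kT = 0.38974, 1.0872, 3.8632.
Z = Σ gᵢe^(−Eᵢ/kT) = 2·e^(−0.38974) + 1·e^(−1.0872) + 3·e^(−3.8632) = 1.3545 + 0.33716 + 0.063002 = 1.7547.
P₀ = g₀ e^(−E₀/kT) / Z = 1.3545/1.7547 = 0.772.

0.772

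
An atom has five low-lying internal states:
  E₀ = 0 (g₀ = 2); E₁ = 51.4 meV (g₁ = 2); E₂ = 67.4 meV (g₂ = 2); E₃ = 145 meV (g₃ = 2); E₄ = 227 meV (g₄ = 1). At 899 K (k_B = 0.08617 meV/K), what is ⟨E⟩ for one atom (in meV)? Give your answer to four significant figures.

39.29 meV

k_BT = 0.08617 × 899 K = 77.4668 meV.
Eᵢ/kT = 0, 0.663510, 0.870050, 1.87177, 2.93029.
Z = Σ gᵢe^(−Eᵢ/kT) = 2·e^(−0) + 2·e^(−0.663510) + 2·e^(−0.870050) + 2·e^(−1.87177) + 1·e^(−2.93029) = 2.00000 + 1.03008 + 0.837861 + 0.307702 + 0.0533816 = 4.22902.
⟨E⟩ = Σ Eᵢ gᵢe^(−Eᵢ/kT) / Z = (0·2.00000 + 51.4·1.03008 + 67.4·0.837861 + 145·0.307702 + 227·0.0533816) / 4.22902 = 39.29 meV.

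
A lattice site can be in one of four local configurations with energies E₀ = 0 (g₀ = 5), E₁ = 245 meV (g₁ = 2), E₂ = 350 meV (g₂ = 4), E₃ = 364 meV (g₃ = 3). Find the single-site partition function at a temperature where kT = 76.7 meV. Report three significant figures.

Eᵢ/kT = 0, 3.1943, 4.5632, 4.7458.
Z = Σ gᵢe^(−Eᵢ/kT) = 5·e^(−0) + 2·e^(−3.1943) + 4·e^(−4.5632) + 3·e^(−4.7458) = 5.0000 + 0.081990 + 0.041715 + 0.026064 = 5.1498.

Z = 5.15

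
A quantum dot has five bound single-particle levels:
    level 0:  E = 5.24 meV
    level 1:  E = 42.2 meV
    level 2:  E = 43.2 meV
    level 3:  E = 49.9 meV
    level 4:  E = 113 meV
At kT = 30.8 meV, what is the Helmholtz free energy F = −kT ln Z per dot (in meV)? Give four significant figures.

-13.83 meV

Eᵢ/kT = 0.170130, 1.37013, 1.40260, 1.62013, 3.66883.
Z = Σ e^(−Eᵢ/kT) = e^(−0.170130) + e^(−1.37013) + e^(−1.40260) + e^(−1.62013) + e^(−3.66883) = 0.843555 + 0.254074 + 0.245957 + 0.197873 + 0.0255063 = 1.56697.
F = −kT ln Z = −30.8 × ln(1.56697) = −30.8 × 0.449144 = -13.83 meV.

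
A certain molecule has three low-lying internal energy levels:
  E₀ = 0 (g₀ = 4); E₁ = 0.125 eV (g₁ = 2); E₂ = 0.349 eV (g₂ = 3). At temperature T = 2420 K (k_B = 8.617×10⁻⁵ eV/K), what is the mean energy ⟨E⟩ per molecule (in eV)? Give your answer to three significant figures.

0.0589 eV

k_BT = 8.617×10⁻⁵ × 2420 K = 0.20853 eV.
Eᵢ/kT = 0, 0.59943, 1.6736.
Z = Σ gᵢe^(−Eᵢ/kT) = 4·e^(−0) + 2·e^(−0.59943) + 3·e^(−1.6736) = 4.0000 + 1.0982 + 0.56271 = 5.6609.
⟨E⟩ = Σ Eᵢ gᵢe^(−Eᵢ/kT) / Z = (0·4.0000 + 0.125·1.0982 + 0.349·0.56271) / 5.6609 = 0.0589 eV.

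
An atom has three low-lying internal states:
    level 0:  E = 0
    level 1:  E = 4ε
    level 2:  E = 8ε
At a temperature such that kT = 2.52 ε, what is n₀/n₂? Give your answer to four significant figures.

n₀/n₂ = exp[−(E₀−E₂)/kT] = exp(−(-8ε)/(2.52ε)) = exp(3.17460) = 23.92.

23.92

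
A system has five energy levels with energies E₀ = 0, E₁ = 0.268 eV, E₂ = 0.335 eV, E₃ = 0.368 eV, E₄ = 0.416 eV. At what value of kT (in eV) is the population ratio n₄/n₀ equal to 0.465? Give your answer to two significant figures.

0.54 eV

n₄/n₀ = exp[−(E₄−E₀)/kT] = 0.465.
⇒ (E₄−E₀)/kT = ln(1/0.465) = ln(2.151) = 0.7659.
kT = 0.416 eV / 0.7659 = 0.54 eV.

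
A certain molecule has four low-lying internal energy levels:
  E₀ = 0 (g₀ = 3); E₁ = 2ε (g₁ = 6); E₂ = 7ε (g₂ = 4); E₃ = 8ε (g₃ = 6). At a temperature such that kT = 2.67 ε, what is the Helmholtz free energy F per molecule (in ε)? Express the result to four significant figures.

Eᵢ/kT = 0, 0.749064, 2.62172, 2.99625.
Z = Σ gᵢe^(−Eᵢ/kT) = 3·e^(−0) + 6·e^(−0.749064) + 4·e^(−2.62172) + 6·e^(−2.99625) = 3.00000 + 2.83685 + 0.290711 + 0.299845 = 6.42741.
F = −kT ln Z = −2.67 × ln(6.42741) = −2.67 × 1.86057 = -4.968 ε.

-4.968 ε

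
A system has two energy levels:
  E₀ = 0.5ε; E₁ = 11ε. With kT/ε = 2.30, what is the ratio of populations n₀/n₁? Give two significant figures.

96

n₀/n₁ = exp[−(E₀−E₁)/kT] = exp(−(-10.5ε)/(2.30ε)) = exp(4.565) = 96.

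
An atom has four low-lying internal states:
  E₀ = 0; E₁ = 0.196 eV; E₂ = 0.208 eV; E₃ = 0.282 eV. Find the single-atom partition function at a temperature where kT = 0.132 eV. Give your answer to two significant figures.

Z = 1.6

Eᵢ/kT = 0, 1.485, 1.576, 2.136.
Z = Σ e^(−Eᵢ/kT) = e^(−0) + e^(−1.485) + e^(−1.576) + e^(−2.136) = 1.000 + 0.2265 + 0.2068 + 0.1181 = 1.551.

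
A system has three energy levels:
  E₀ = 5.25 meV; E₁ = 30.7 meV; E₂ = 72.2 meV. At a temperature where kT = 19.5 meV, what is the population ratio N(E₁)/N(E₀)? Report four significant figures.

n₁/n₀ = exp[−(E₁−E₀)/kT] = exp(−(25.45 meV)/(19.5 meV)) = exp(-1.30513) = 0.2711.

0.2711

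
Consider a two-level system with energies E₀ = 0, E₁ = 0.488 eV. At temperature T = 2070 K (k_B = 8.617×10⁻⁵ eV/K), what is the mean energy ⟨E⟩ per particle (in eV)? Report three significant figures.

k_BT = 8.617×10⁻⁵ × 2070 K = 0.17837 eV.
Eᵢ/kT = 0, 2.7359.
Z = Σ e^(−Eᵢ/kT) = e^(−0) + e^(−2.7359) = 1.0000 + 0.064836 = 1.0648.
⟨E⟩ = Σ Eᵢ e^(−Eᵢ/kT) / Z = (0·1.0000 + 0.488·0.064836) / 1.0648 = 0.0297 eV.

0.0297 eV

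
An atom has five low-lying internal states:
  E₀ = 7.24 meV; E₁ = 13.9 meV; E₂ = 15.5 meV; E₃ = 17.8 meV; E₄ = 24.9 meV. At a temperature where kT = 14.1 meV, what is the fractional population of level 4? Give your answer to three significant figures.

Eᵢ/kT = 0.51348, 0.98582, 1.0993, 1.2624, 1.7660.
Z = Σ e^(−Eᵢ/kT) = e^(−0.51348) + e^(−0.98582) + e^(−1.0993) + e^(−1.2624) + e^(−1.7660) = 0.59841 + 0.37313 + 0.33310 + 0.28297 + 0.17102 = 1.7586.
P₄ = e^(−E₄/kT) / Z = 0.17102/1.7586 = 0.0972.

0.0972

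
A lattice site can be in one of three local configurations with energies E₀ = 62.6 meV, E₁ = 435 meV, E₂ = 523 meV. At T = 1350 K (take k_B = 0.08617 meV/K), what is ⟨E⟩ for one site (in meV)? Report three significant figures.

k_BT = 0.08617 × 1350 K = 116.33 meV.
Eᵢ/kT = 0.53812, 3.7394, 4.4958.
Z = Σ e^(−Eᵢ/kT) = e^(−0.53812) + e^(−3.7394) + e^(−4.4958) = 0.58384 + 0.023768 + 0.011156 = 0.61876.
⟨E⟩ = Σ Eᵢ e^(−Eᵢ/kT) / Z = (62.6·0.58384 + 435·0.023768 + 523·0.011156) / 0.61876 = 85.2 meV.

85.2 meV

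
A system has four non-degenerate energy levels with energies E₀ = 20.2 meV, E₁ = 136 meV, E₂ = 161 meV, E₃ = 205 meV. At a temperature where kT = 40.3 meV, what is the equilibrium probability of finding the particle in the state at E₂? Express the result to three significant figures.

Eᵢ/kT = 0.50124, 3.3747, 3.9950, 5.0868.
Z = Σ e^(−Eᵢ/kT) = e^(−0.50124) + e^(−3.3747) + e^(−3.9950) + e^(−5.0868) = 0.60578 + 0.034228 + 0.018407 + 0.0061778 = 0.66459.
P₂ = e^(−E₂/kT) / Z = 0.018407/0.66459 = 0.0277.

0.0277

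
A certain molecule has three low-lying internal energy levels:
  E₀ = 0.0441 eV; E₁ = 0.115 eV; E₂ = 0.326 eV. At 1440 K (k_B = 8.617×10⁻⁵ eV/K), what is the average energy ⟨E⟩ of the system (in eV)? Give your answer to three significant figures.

0.0855 eV

k_BT = 8.617×10⁻⁵ × 1440 K = 0.12408 eV.
Eᵢ/kT = 0.35542, 0.92682, 2.6273.
Z = Σ e^(−Eᵢ/kT) = e^(−0.35542) + e^(−0.92682) + e^(−2.6273) = 0.70088 + 0.39581 + 0.072273 = 1.1690.
⟨E⟩ = Σ Eᵢ e^(−Eᵢ/kT) / Z = (0.0441·0.70088 + 0.115·0.39581 + 0.326·0.072273) / 1.1690 = 0.0855 eV.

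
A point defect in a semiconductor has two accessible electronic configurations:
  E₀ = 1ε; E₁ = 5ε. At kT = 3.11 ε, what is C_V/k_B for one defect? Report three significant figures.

0.281

Eᵢ/kT = 0.32154, 1.6077.
Z = Σ e^(−Eᵢ/kT) = e^(−0.32154) + e^(−1.6077) = 0.72503 + 0.20035 = 0.92538.
⟨E⟩ = 1.8660 ε, ⟨E²⟩ = 6.1961 ε².
C_V/k_B = (⟨E²⟩ − ⟨E⟩²)/(kT)² = (6.1961 − 3.4820)/9.6721 = 0.281.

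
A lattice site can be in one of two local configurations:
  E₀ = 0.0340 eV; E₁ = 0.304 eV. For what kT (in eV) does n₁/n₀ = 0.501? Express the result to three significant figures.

n₁/n₀ = exp[−(E₁−E₀)/kT] = 0.501.
⇒ (E₁−E₀)/kT = ln(1/0.501) = ln(1.9960) = 0.69115.
kT = 0.2700 eV / 0.69115 = 0.391 eV.

0.391 eV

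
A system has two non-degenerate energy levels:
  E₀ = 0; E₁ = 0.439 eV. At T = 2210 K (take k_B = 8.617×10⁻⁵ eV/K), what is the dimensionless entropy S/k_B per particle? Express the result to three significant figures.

k_BT = 8.617×10⁻⁵ × 2210 K = 0.19044 eV.
Eᵢ/kT = 0, 2.3052.
Z = Σ e^(−Eᵢ/kT) = e^(−0) + e^(−2.3052) = 1.0000 + 0.099739 = 1.0997.
⟨E⟩ = Σ EᵢPᵢ = 0.039816 eV.
S/k_B = ln Z + ⟨E⟩/kT = ln(1.0997) + 0.039816/0.19044 = 0.095037 + 0.20907 = 0.304.

0.304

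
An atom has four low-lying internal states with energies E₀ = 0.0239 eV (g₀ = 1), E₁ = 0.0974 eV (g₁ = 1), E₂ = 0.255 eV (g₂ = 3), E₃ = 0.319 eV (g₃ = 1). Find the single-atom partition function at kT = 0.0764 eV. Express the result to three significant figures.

Z = 1.13

Eᵢ/kT = 0.31283, 1.2749, 3.3377, 4.1754.
Z = Σ gᵢe^(−Eᵢ/kT) = 1·e^(−0.31283) + 1·e^(−1.2749) + 3·e^(−3.3377) + 1·e^(−4.1754) = 0.73137 + 0.27946 + 0.10656 + 0.015369 = 1.1328.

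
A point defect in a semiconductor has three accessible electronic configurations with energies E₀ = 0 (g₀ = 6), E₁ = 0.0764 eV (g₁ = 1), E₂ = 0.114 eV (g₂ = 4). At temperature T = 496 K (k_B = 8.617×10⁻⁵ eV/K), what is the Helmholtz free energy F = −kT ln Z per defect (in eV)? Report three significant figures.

k_BT = 8.617×10⁻⁵ × 496 K = 0.042740 eV.
Eᵢ/kT = 0, 1.7876, 2.6673.
Z = Σ gᵢe^(−Eᵢ/kT) = 6·e^(−0) + 1·e^(−1.7876) + 4·e^(−2.6673) = 6.0000 + 0.16736 + 0.27776 = 6.4451.
F = −kT ln Z = −0.042740 × ln(6.4451) = −0.042740 × 1.8633 = -0.0796 eV.

-0.0796 eV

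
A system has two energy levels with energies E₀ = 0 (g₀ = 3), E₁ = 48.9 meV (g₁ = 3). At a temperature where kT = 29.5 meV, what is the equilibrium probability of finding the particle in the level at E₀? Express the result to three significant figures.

Eᵢ/kT = 0, 1.6576.
Z = Σ gᵢe^(−Eᵢ/kT) = 3·e^(−0) + 3·e^(−1.6576) = 3.0000 + 0.57179 = 3.5718.
P₀ = g₀ e^(−E₀/kT) / Z = 3.0000/3.5718 = 0.840.

0.840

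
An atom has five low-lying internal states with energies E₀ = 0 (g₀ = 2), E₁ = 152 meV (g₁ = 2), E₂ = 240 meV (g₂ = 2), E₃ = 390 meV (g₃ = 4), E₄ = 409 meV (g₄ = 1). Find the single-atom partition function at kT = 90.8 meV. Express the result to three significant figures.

Z = 2.58

Eᵢ/kT = 0, 1.6740, 2.6432, 4.2952, 4.5044.
Z = Σ gᵢe^(−Eᵢ/kT) = 2·e^(−0) + 2·e^(−1.6740) + 2·e^(−2.6432) + 4·e^(−4.2952) + 1·e^(−4.5044) = 2.0000 + 0.37499 + 0.14227 + 0.054535 + 0.011060 = 2.5829.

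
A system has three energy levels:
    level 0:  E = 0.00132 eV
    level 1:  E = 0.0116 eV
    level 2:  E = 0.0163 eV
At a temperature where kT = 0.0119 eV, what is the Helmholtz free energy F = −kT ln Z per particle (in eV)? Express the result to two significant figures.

Eᵢ/kT = 0.1109, 0.9748, 1.370.
Z = Σ e^(−Eᵢ/kT) = e^(−0.1109) + e^(−0.9748) + e^(−1.370) = 0.8950 + 0.3773 + 0.2541 = 1.526.
F = −kT ln Z = −0.0119 × ln(1.526) = −0.0119 × 0.4226 = -0.0050 eV.

-0.0050 eV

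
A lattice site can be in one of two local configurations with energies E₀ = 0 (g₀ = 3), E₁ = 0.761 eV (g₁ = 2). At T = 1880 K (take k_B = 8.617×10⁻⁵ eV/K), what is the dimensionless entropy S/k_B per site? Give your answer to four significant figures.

1.133

k_BT = 8.617×10⁻⁵ × 1880 K = 0.162000 eV.
Eᵢ/kT = 0, 4.69753.
Z = Σ gᵢe^(−Eᵢ/kT) = 3·e^(−0) + 2·e^(−4.69753) = 3.00000 + 0.0182355 = 3.01824.
⟨E⟩ = Σ EᵢPᵢ = 0.00459778 eV.
S/k_B = ln Z + ⟨E⟩/kT = ln(3.01824) + 0.00459778/0.162000 = 1.10467 + 0.0283814 = 1.133.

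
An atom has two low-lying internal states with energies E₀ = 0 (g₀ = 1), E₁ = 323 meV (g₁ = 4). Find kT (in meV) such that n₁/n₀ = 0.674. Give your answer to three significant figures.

n₁/n₀ = (g₁/g₀) exp[−(E₁−E₀)/kT] = 0.674.
⇒ (E₁−E₀)/kT = ln((4/1)/0.674) = ln(5.9347) = 1.7808.
kT = 323 meV / 1.7808 = 181 meV.

181 meV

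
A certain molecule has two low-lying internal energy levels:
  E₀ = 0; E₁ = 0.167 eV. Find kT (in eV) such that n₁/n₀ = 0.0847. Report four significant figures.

n₁/n₀ = exp[−(E₁−E₀)/kT] = 0.0847.
⇒ (E₁−E₀)/kT = ln(1/0.0847) = ln(11.8064) = 2.46864.
kT = 0.167 eV / 2.46864 = 0.06765 eV.

0.06765 eV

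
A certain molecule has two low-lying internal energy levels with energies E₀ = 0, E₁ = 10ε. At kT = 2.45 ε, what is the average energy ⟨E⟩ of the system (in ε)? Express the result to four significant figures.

Eᵢ/kT = 0, 4.08163.
Z = Σ e^(−Eᵢ/kT) = e^(−0) + e^(−4.08163) = 1.00000 + 0.0168799 = 1.01688.
⟨E⟩ = Σ Eᵢ e^(−Eᵢ/kT) / Z = (0·1.00000 + 10·0.0168799) / 1.01688 = 0.1660 ε.

0.1660 ε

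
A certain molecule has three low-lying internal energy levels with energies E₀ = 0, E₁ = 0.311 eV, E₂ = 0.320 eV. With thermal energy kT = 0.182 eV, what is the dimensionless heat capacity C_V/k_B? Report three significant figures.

0.580

Eᵢ/kT = 0, 1.7088, 1.7582.
Z = Σ e^(−Eᵢ/kT) = e^(−0) + e^(−1.7088) + e^(−1.7582) = 1.0000 + 0.18108 + 0.17235 = 1.3534.
⟨E⟩ = 0.082361 eV, ⟨E²⟩ = 0.025981 eV².
C_V/k_B = (⟨E²⟩ − ⟨E⟩²)/(kT)² = (0.025981 − 0.0067833)/0.033124 = 0.580.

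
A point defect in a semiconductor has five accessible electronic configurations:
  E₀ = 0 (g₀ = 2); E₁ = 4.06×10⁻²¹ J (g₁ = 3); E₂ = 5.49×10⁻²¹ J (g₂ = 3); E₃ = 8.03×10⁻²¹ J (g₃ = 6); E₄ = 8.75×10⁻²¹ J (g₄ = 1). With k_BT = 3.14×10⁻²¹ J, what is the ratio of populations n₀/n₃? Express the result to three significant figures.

4.30

n₀/n₃ = (g₀/g₃) exp[−(E₀−E₃)/kT] = (2/6) × exp(−(-8.03 ×10⁻²¹ J)/(3.14 ×10⁻²¹ J)) = (2/6) × exp(2.5573) = 4.30.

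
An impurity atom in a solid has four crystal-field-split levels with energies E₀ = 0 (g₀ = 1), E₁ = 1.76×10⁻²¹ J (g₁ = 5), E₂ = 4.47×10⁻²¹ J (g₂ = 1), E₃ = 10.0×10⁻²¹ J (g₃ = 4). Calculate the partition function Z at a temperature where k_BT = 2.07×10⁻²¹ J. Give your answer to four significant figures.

Eᵢ/kT = 0, 0.850242, 2.15942, 4.83092.
Z = Σ gᵢe^(−Eᵢ/kT) = 1·e^(−0) + 5·e^(−0.850242) + 1·e^(−2.15942) + 4·e^(−4.83092) = 1.00000 + 2.13656 + 0.115392 + 0.0319167 = 3.28387.

Z = 3.284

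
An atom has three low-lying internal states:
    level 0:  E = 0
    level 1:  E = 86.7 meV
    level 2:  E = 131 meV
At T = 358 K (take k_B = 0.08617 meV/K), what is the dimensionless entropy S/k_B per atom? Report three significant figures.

0.286

k_BT = 0.08617 × 358 K = 30.849 meV.
Eᵢ/kT = 0, 2.8105, 4.2465.
Z = Σ e^(−Eᵢ/kT) = e^(−0) + e^(−2.8105) + e^(−4.2465) = 1.0000 + 0.060175 + 0.014314 = 1.0745.
⟨E⟩ = Σ EᵢPᵢ = 6.6006 meV.
S/k_B = ln Z + ⟨E⟩/kT = ln(1.0745) + 6.6006/30.849 = 0.071855 + 0.21396 = 0.286.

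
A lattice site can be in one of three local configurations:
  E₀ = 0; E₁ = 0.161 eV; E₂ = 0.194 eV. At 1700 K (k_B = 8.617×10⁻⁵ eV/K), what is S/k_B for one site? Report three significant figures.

k_BT = 8.617×10⁻⁵ × 1700 K = 0.14649 eV.
Eᵢ/kT = 0, 1.0991, 1.3243.
Z = Σ e^(−Eᵢ/kT) = e^(−0) + e^(−1.0991) + e^(−1.3243) = 1.0000 + 0.33317 + 0.26599 = 1.5992.
⟨E⟩ = Σ EᵢPᵢ = 0.065809 eV.
S/k_B = ln Z + ⟨E⟩/kT = ln(1.5992) + 0.065809/0.14649 = 0.46950 + 0.44924 = 0.919.

0.919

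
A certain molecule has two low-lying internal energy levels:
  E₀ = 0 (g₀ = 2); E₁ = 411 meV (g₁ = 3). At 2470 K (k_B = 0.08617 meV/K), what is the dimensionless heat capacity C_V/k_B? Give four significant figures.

k_BT = 0.08617 × 2470 K = 212.840 meV.
Eᵢ/kT = 0, 1.93103.
Z = Σ gᵢe^(−Eᵢ/kT) = 2·e^(−0) + 3·e^(−1.93103) = 2.00000 + 0.434996 = 2.43500.
⟨E⟩ = 73.4223 meV, ⟨E²⟩ = 30176.6 meV².
C_V/k_B = (⟨E²⟩ − ⟨E⟩²)/(kT)² = (30176.6 − 5390.83)/45300.9 = 0.5471.

0.5471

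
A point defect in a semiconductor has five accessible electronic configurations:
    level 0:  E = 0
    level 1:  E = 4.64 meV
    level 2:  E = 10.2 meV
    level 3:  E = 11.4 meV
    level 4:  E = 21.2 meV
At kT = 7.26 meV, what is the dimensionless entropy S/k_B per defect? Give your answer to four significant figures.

1.284

Eᵢ/kT = 0, 0.639118, 1.40496, 1.57025, 2.92011.
Z = Σ e^(−Eᵢ/kT) = e^(−0) + e^(−0.639118) + e^(−1.40496) + e^(−1.57025) + e^(−2.92011) = 1.00000 + 0.527758 + 0.245377 + 0.207993 + 0.0539278 = 2.03506.
⟨E⟩ = Σ EᵢPᵢ = 4.16009 meV.
S/k_B = ln Z + ⟨E⟩/kT = ln(2.03506) + 4.16009/7.26 = 0.710525 + 0.573015 = 1.284.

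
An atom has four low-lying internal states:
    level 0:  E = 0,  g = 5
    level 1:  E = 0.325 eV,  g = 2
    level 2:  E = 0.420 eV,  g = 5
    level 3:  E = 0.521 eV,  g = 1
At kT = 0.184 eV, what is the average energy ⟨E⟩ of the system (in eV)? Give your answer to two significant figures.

0.060 eV

Eᵢ/kT = 0, 1.766, 2.283, 2.832.
Z = Σ gᵢe^(−Eᵢ/kT) = 5·e^(−0) + 2·e^(−1.766) + 5·e^(−2.283) + 1·e^(−2.832) = 5.000 + 0.3420 + 0.5099 + 0.05889 = 5.911.
⟨E⟩ = Σ Eᵢ gᵢe^(−Eᵢ/kT) / Z = (0·5.000 + 0.325·0.3420 + 0.420·0.5099 + 0.521·0.05889) / 5.911 = 0.060 eV.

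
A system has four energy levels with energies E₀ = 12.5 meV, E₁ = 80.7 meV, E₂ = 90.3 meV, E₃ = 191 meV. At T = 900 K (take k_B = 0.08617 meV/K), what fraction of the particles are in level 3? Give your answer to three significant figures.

0.0532

k_BT = 0.08617 × 900 K = 77.553 meV.
Eᵢ/kT = 0.16118, 1.0406, 1.1644, 2.4628.
Z = Σ e^(−Eᵢ/kT) = e^(−0.16118) + e^(−1.0406) + e^(−1.1644) + e^(−2.4628) = 0.85114 + 0.35324 + 0.31211 + 0.085196 = 1.6017.
P₃ = e^(−E₃/kT) / Z = 0.085196/1.6017 = 0.0532.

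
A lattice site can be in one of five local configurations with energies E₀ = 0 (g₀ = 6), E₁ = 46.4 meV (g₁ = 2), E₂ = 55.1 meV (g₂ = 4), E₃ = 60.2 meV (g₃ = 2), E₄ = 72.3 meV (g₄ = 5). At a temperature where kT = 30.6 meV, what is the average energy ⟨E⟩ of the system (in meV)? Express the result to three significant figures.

13.7 meV

Eᵢ/kT = 0, 1.5163, 1.8007, 1.9673, 2.3627.
Z = Σ gᵢe^(−Eᵢ/kT) = 6·e^(−0) + 2·e^(−1.5163) + 4·e^(−1.8007) + 2·e^(−1.9673) + 5·e^(−2.3627) = 6.0000 + 0.43905 + 0.66073 + 0.27967 + 0.47083 = 7.8503.
⟨E⟩ = Σ Eᵢ gᵢe^(−Eᵢ/kT) / Z = (0·6.0000 + 46.4·0.43905 + 55.1·0.66073 + 60.2·0.27967 + 72.3·0.47083) / 7.8503 = 13.7 meV.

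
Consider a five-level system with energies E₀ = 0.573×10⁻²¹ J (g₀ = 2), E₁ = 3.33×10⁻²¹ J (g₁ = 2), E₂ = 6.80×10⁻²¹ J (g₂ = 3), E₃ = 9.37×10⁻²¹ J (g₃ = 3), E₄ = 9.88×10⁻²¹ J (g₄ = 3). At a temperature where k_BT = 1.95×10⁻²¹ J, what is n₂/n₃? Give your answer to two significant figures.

3.7

n₂/n₃ = (g₂/g₃) exp[−(E₂−E₃)/kT] = (3/3) × exp(−(-2.57 ×10⁻²¹ J)/(1.95 ×10⁻²¹ J)) = (3/3) × exp(1.318) = 3.7.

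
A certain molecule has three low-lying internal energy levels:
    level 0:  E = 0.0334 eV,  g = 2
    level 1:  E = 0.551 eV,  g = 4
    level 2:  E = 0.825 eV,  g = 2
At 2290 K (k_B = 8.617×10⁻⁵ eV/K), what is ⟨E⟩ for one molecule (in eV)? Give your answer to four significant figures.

k_BT = 8.617×10⁻⁵ × 2290 K = 0.197329 eV.
Eᵢ/kT = 0.169260, 2.79229, 4.18084.
Z = Σ gᵢe^(−Eᵢ/kT) = 2·e^(−0.169260) + 4·e^(−2.79229) + 2·e^(−4.18084) = 1.68858 + 0.245123 + 0.0305713 = 1.96427.
⟨E⟩ = Σ Eᵢ gᵢe^(−Eᵢ/kT) / Z = (0.0334·1.68858 + 0.551·0.245123 + 0.825·0.0305713) / 1.96427 = 0.1103 eV.

0.1103 eV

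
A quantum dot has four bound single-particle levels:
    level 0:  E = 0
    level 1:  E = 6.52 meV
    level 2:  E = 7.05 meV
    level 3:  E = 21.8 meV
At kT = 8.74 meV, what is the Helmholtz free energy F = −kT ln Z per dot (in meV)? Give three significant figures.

-6.07 meV

Eᵢ/kT = 0, 0.74600, 0.80664, 2.4943.
Z = Σ e^(−Eᵢ/kT) = e^(−0) + e^(−0.74600) + e^(−0.80664) + e^(−2.4943) = 1.0000 + 0.47426 + 0.44636 + 0.082554 = 2.0032.
F = −kT ln Z = −8.74 × ln(2.0032) = −8.74 × 0.69475 = -6.07 meV.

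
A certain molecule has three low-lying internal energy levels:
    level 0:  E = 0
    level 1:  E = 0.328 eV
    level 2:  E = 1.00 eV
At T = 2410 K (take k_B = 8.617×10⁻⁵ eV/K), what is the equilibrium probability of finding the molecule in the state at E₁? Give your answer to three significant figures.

k_BT = 8.617×10⁻⁵ × 2410 K = 0.20767 eV.
Eᵢ/kT = 0, 1.5794, 4.8153.
Z = Σ e^(−Eᵢ/kT) = e^(−0) + e^(−1.5794) + e^(−4.8153) = 1.0000 + 0.20610 + 0.0081048 = 1.2142.
P₁ = e^(−E₁/kT) / Z = 0.20610/1.2142 = 0.170.

0.170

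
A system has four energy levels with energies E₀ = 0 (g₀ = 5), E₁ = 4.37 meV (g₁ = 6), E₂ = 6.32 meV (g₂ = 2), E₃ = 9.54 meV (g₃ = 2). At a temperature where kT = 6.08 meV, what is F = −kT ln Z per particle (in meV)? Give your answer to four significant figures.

Eᵢ/kT = 0, 0.718750, 1.03947, 1.56908.
Z = Σ gᵢe^(−Eᵢ/kT) = 5·e^(−0) + 6·e^(−0.718750) + 2·e^(−1.03947) + 2·e^(−1.56908) = 5.00000 + 2.92417 + 0.707284 + 0.416473 = 9.04793.
F = −kT ln Z = −6.08 × ln(9.04793) = −6.08 × 2.20254 = -13.39 meV.

-13.39 meV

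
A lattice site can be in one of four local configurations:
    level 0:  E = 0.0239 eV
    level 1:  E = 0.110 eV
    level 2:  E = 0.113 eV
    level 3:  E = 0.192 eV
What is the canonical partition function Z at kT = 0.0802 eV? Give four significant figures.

Z = 1.332

Eᵢ/kT = 0.298005, 1.37157, 1.40898, 2.39401.
Z = Σ e^(−Eᵢ/kT) = e^(−0.298005) + e^(−1.37157) + e^(−1.40898) + e^(−2.39401) = 0.742298 + 0.253708 + 0.244392 + 0.0912630 = 1.33166.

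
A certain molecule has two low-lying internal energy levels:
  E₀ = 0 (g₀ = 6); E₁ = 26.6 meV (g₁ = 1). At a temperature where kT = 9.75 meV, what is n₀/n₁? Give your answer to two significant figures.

92

n₀/n₁ = (g₀/g₁) exp[−(E₀−E₁)/kT] = (6/1) × exp(−(-26.6 meV)/(9.75 meV)) = (6/1) × exp(2.728) = 92.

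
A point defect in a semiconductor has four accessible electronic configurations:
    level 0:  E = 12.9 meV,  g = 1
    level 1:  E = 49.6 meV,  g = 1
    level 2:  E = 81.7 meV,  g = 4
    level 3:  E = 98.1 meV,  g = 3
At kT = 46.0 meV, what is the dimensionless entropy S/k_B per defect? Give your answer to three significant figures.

1.95

Eᵢ/kT = 0.28043, 1.0783, 1.7761, 2.1326.
Z = Σ gᵢe^(−Eᵢ/kT) = 1·e^(−0.28043) + 1·e^(−1.0783) + 4·e^(−1.7761) + 3·e^(−2.1326) = 0.75546 + 0.34017 + 0.67719 + 0.35559 = 2.1284.
⟨E⟩ = Σ EᵢPᵢ = 54.890 meV.
S/k_B = ln Z + ⟨E⟩/kT = ln(2.1284) + 54.890/46.0 = 0.75537 + 1.1933 = 1.95.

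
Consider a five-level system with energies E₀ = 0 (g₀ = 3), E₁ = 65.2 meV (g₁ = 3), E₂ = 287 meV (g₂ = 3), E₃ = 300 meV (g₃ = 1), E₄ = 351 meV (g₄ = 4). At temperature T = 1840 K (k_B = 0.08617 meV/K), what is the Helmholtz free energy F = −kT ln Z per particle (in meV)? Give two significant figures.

k_BT = 0.08617 × 1840 K = 158.6 meV.
Eᵢ/kT = 0, 0.4111, 1.810, 1.892, 2.213.
Z = Σ gᵢe^(−Eᵢ/kT) = 3·e^(−0) + 3·e^(−0.4111) + 3·e^(−1.810) + 1·e^(−1.892) + 4·e^(−2.213) = 3.000 + 1.989 + 0.4910 + 0.1508 + 0.4375 = 6.068.
F = −kT ln Z = −158.6 × ln(6.068) = −158.6 × 1.803 = -290 meV.

-290 meV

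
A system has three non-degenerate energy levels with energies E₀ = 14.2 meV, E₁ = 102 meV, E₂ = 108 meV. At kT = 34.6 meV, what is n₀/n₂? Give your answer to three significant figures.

n₀/n₂ = exp[−(E₀−E₂)/kT] = exp(−(-93.8 meV)/(34.6 meV)) = exp(2.7110) = 15.0.

15.0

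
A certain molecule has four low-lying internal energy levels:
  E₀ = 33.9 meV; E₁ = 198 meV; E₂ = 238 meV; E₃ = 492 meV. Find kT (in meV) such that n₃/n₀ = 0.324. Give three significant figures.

n₃/n₀ = exp[−(E₃−E₀)/kT] = 0.324.
⇒ (E₃−E₀)/kT = ln(1/0.324) = ln(3.0864) = 1.1270.
kT = 458.1 meV / 1.1270 = 406 meV.

406 meV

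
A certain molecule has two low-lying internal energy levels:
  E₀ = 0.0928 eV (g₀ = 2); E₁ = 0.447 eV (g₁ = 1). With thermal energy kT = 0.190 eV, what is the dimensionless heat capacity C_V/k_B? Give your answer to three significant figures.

0.232

Eᵢ/kT = 0.48842, 2.3526.
Z = Σ gᵢe^(−Eᵢ/kT) = 2·e^(−0.48842) + 1·e^(−2.3526) = 1.2272 + 0.095122 = 1.3223.
⟨E⟩ = 0.11828 eV, ⟨E²⟩ = 0.022366 eV².
C_V/k_B = (⟨E²⟩ − ⟨E⟩²)/(kT)² = (0.022366 − 0.013990)/0.036100 = 0.232.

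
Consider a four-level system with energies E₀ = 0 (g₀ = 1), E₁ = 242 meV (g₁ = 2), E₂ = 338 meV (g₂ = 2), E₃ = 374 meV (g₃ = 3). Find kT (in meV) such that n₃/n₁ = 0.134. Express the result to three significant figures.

54.6 meV

n₃/n₁ = (g₃/g₁) exp[−(E₃−E₁)/kT] = 0.134.
⇒ (E₃−E₁)/kT = ln((3/2)/0.134) = ln(11.194) = 2.4154.
kT = 132 meV / 2.4154 = 54.6 meV.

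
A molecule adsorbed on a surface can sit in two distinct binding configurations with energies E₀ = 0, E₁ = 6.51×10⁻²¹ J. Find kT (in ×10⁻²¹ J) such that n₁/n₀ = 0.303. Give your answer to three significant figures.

n₁/n₀ = exp[−(E₁−E₀)/kT] = 0.303.
⇒ (E₁−E₀)/kT = ln(1/0.303) = ln(3.3003) = 1.1940.
kT = 6.51 ×10⁻²¹ J / 1.1940 = 5.45 ×10⁻²¹ J.

5.45 ×10⁻²¹ J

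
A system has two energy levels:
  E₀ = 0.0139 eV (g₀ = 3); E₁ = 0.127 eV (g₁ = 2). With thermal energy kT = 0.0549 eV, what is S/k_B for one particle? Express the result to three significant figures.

Eᵢ/kT = 0.25319, 2.3133.
Z = Σ gᵢe^(−Eᵢ/kT) = 3·e^(−0.25319) + 2·e^(−2.3133) = 2.3290 + 0.19787 = 2.5269.
⟨E⟩ = Σ EᵢPᵢ = 0.022756 eV.
S/k_B = ln Z + ⟨E⟩/kT = ln(2.5269) + 0.022756/0.0549 = 0.92699 + 0.41450 = 1.34.

1.34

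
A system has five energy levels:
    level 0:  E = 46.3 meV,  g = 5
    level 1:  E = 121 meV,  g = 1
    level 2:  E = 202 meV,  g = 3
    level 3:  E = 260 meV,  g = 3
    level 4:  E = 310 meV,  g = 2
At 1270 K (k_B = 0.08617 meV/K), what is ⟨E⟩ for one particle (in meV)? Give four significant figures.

88.54 meV

k_BT = 0.08617 × 1270 K = 109.436 meV.
Eᵢ/kT = 0.423078, 1.10567, 1.84583, 2.37582, 2.83271.
Z = Σ gᵢe^(−Eᵢ/kT) = 5·e^(−0.423078) + 1·e^(−1.10567) + 3·e^(−1.84583) + 3·e^(−2.37582) + 2·e^(−2.83271) = 3.27514 + 0.330989 + 0.473683 + 0.278815 + 0.117706 = 4.47633.
⟨E⟩ = Σ Eᵢ gᵢe^(−Eᵢ/kT) / Z = (46.3·3.27514 + 121·0.330989 + 202·0.473683 + 260·0.278815 + 310·0.117706) / 4.47633 = 88.54 meV.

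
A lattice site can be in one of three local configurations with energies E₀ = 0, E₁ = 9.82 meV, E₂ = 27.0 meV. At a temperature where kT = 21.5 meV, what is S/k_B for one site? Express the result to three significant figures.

Eᵢ/kT = 0, 0.45674, 1.2558.
Z = Σ e^(−Eᵢ/kT) = e^(−0) + e^(−0.45674) + e^(−1.2558) = 1.0000 + 0.63334 + 0.28485 = 1.9182.
⟨E⟩ = Σ EᵢPᵢ = 7.2518 meV.
S/k_B = ln Z + ⟨E⟩/kT = ln(1.9182) + 7.2518/21.5 = 0.65139 + 0.33729 = 0.989.

0.989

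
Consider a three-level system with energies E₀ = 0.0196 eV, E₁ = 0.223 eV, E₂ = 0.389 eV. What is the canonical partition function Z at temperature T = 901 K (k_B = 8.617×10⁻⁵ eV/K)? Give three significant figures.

Z = 0.840

k_BT = 8.617×10⁻⁵ × 901 K = 0.077639 eV.
Eᵢ/kT = 0.25245, 2.8723, 5.0104.
Z = Σ e^(−Eᵢ/kT) = e^(−0.25245) + e^(−2.8723) + e^(−5.0104) = 0.77690 + 0.056569 + 0.0066682 = 0.84014.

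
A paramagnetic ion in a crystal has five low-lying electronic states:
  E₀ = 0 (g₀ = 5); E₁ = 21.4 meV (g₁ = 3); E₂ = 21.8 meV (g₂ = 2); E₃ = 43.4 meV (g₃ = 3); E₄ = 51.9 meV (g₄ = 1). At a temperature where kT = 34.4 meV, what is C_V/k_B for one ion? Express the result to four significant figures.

Eᵢ/kT = 0, 0.622093, 0.633721, 1.26163, 1.50872.
Z = Σ gᵢe^(−Eᵢ/kT) = 5·e^(−0) + 3·e^(−0.622093) + 2·e^(−0.633721) + 3·e^(−1.26163) + 1·e^(−1.50872) = 5.00000 + 1.61046 + 1.06123 + 0.849576 + 0.221193 = 8.74246.
⟨E⟩ = 12.1190 meV, ⟨E²⟩ = 393.242 meV².
C_V/k_B = (⟨E²⟩ − ⟨E⟩²)/(kT)² = (393.242 − 146.870)/1183.36 = 0.2082.

0.2082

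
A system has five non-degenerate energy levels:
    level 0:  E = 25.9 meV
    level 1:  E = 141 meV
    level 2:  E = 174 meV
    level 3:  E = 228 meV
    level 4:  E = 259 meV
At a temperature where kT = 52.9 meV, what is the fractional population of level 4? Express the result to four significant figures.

0.01009

Eᵢ/kT = 0.489603, 2.66541, 3.28922, 4.31002, 4.89603.
Z = Σ e^(−Eᵢ/kT) = e^(−0.489603) + e^(−2.66541) + e^(−3.28922) + e^(−4.31002) + e^(−4.89603) = 0.612870 + 0.0695708 + 0.0372829 + 0.0134333 + 0.00747620 = 0.740633.
P₄ = e^(−E₄/kT) / Z = 0.00747620/0.740633 = 0.01009.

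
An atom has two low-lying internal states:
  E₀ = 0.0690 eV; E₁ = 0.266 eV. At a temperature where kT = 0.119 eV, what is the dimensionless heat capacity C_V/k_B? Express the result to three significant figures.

0.369

Eᵢ/kT = 0.57983, 2.2353.
Z = Σ e^(−Eᵢ/kT) = e^(−0.57983) + e^(−2.2353) = 0.55999 + 0.10696 = 0.66695.
⟨E⟩ = 0.10059 eV, ⟨E²⟩ = 0.015345 eV².
C_V/k_B = (⟨E²⟩ − ⟨E⟩²)/(kT)² = (0.015345 − 0.010118)/0.014161 = 0.369.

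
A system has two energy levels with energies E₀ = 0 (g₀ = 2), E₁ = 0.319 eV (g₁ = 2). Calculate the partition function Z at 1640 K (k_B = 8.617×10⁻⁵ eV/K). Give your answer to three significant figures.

Z = 2.21

k_BT = 8.617×10⁻⁵ × 1640 K = 0.14132 eV.
Eᵢ/kT = 0, 2.2573.
Z = Σ gᵢe^(−Eᵢ/kT) = 2·e^(−0) + 2·e^(−2.2573) = 2.0000 + 0.20927 = 2.2093.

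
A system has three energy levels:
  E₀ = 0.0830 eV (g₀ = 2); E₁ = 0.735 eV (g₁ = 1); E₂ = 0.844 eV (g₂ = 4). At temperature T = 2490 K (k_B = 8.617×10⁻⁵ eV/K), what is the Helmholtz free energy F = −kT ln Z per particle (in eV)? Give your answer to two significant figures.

-0.083 eV

k_BT = 8.617×10⁻⁵ × 2490 K = 0.2146 eV.
Eᵢ/kT = 0.3868, 3.425, 3.933.
Z = Σ gᵢe^(−Eᵢ/kT) = 2·e^(−0.3868) + 1·e^(−3.425) + 4·e^(−3.933) = 1.358 + 0.03255 + 0.07834 = 1.469.
F = −kT ln Z = −0.2146 × ln(1.469) = −0.2146 × 0.3846 = -0.083 eV.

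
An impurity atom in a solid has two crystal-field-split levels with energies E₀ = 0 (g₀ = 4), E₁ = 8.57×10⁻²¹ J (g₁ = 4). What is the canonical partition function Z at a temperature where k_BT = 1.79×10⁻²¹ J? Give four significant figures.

Eᵢ/kT = 0, 4.78771.
Z = Σ gᵢe^(−Eᵢ/kT) = 4·e^(−0) + 4·e^(−4.78771) = 4.00000 + 0.0333261 = 4.03333.

Z = 4.033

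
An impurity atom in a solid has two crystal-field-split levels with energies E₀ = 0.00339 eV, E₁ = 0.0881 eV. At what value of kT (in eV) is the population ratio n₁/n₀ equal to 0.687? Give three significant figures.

n₁/n₀ = exp[−(E₁−E₀)/kT] = 0.687.
⇒ (E₁−E₀)/kT = ln(1/0.687) = ln(1.4556) = 0.37542.
kT = 0.08471 eV / 0.37542 = 0.226 eV.

0.226 eV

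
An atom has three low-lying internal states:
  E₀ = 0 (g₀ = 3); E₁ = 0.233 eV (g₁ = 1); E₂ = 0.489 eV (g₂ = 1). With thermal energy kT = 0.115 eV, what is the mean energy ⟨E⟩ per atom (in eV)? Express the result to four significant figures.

Eᵢ/kT = 0, 2.02609, 4.25217.
Z = Σ gᵢe^(−Eᵢ/kT) = 3·e^(−0) + 1·e^(−2.02609) + 1·e^(−4.25217) = 3.00000 + 0.131850 + 0.0142333 = 3.14608.
⟨E⟩ = Σ Eᵢ gᵢe^(−Eᵢ/kT) / Z = (0·3.00000 + 0.233·0.131850 + 0.489·0.0142333) / 3.14608 = 0.01198 eV.

0.01198 eV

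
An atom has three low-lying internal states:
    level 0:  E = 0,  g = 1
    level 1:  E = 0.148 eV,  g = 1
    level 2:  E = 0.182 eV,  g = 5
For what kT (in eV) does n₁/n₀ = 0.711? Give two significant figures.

0.43 eV

n₁/n₀ = (g₁/g₀) exp[−(E₁−E₀)/kT] = 0.711.
⇒ (E₁−E₀)/kT = ln((1/1)/0.711) = ln(1.406) = 0.3407.
kT = 0.148 eV / 0.3407 = 0.43 eV.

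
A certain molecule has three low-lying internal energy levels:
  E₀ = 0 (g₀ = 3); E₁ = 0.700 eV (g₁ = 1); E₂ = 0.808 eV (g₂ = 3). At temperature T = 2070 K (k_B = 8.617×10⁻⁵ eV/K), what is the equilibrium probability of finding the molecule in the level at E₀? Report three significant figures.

k_BT = 8.617×10⁻⁵ × 2070 K = 0.17837 eV.
Eᵢ/kT = 0, 3.9244, 4.5299.
Z = Σ gᵢe^(−Eᵢ/kT) = 3·e^(−0) + 1·e^(−3.9244) + 3·e^(−4.5299) = 3.0000 + 0.019754 + 0.032345 = 3.0521.
P₀ = g₀ e^(−E₀/kT) / Z = 3.0000/3.0521 = 0.983.

0.983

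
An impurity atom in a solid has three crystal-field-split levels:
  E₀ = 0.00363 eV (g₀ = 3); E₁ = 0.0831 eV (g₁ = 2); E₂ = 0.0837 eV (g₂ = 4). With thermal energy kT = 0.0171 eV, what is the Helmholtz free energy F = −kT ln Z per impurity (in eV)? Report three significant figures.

Eᵢ/kT = 0.21228, 4.8596, 4.8947.
Z = Σ gᵢe^(−Eᵢ/kT) = 3·e^(−0.21228) + 2·e^(−4.8596) + 4·e^(−4.8947) = 2.4262 + 0.015507 + 0.029945 = 2.4717.
F = −kT ln Z = −0.0171 × ln(2.4717) = −0.0171 × 0.90491 = -0.0155 eV.

-0.0155 eV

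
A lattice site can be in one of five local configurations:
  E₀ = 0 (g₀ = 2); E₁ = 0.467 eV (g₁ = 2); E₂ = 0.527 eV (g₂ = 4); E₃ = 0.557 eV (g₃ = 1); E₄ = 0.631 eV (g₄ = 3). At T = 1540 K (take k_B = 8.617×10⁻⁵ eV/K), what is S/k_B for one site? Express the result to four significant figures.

1.096

k_BT = 8.617×10⁻⁵ × 1540 K = 0.132702 eV.
Eᵢ/kT = 0, 3.51916, 3.97130, 4.19737, 4.75501.
Z = Σ gᵢe^(−Eᵢ/kT) = 2·e^(−0) + 2·e^(−3.51916) + 4·e^(−3.97130) + 1·e^(−4.19737) + 3·e^(−4.75501) = 2.00000 + 0.0592486 + 0.0753957 + 0.0150351 + 0.0258254 = 2.17550.
⟨E⟩ = Σ EᵢPᵢ = 0.0423227 eV.
S/k_B = ln Z + ⟨E⟩/kT = ln(2.17550) + 0.0423227/0.132702 = 0.777259 + 0.318930 = 1.096.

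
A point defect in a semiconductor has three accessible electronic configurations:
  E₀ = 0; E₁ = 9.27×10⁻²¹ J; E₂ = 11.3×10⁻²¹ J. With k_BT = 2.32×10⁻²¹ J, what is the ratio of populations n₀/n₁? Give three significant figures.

54.4

n₀/n₁ = exp[−(E₀−E₁)/kT] = exp(−(-9.27 ×10⁻²¹ J)/(2.32 ×10⁻²¹ J)) = exp(3.9957) = 54.4.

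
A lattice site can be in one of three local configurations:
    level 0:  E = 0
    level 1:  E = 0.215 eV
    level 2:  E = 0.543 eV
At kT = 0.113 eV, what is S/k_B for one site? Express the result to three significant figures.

0.425

Eᵢ/kT = 0, 1.9027, 4.8053.
Z = Σ e^(−Eᵢ/kT) = e^(−0) + e^(−1.9027) + e^(−4.8053) = 1.0000 + 0.14917 + 0.0081862 = 1.1574.
⟨E⟩ = Σ EᵢPᵢ = 0.031551 eV.
S/k_B = ln Z + ⟨E⟩/kT = ln(1.1574) + 0.031551/0.113 = 0.14618 + 0.27921 = 0.425.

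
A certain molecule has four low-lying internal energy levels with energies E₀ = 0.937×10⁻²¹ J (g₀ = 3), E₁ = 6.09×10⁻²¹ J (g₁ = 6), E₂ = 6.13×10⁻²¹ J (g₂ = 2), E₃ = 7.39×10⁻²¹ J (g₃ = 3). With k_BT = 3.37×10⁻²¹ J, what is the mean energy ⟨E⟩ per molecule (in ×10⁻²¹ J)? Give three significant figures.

Eᵢ/kT = 0.27804, 1.8071, 1.8190, 2.1929.
Z = Σ gᵢe^(−Eᵢ/kT) = 3·e^(−0.27804) + 6·e^(−1.8071) + 2·e^(−1.8190) + 3·e^(−2.1929) = 2.2718 + 0.98478 + 0.32438 + 0.33478 = 3.9157.
⟨E⟩ = Σ Eᵢ gᵢe^(−Eᵢ/kT) / Z = (0.937·2.2718 + 6.09·0.98478 + 6.13·0.32438 + 7.39·0.33478) / 3.9157 = 3.21 ×10⁻²¹ J.

3.21 ×10⁻²¹ J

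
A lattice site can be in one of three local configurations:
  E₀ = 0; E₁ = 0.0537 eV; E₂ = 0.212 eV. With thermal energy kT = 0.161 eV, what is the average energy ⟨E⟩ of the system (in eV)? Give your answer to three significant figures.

0.0480 eV

Eᵢ/kT = 0, 0.33354, 1.3168.
Z = Σ e^(−Eᵢ/kT) = e^(−0) + e^(−0.33354) + e^(−1.3168) = 1.0000 + 0.71638 + 0.26799 = 1.9844.
⟨E⟩ = Σ Eᵢ e^(−Eᵢ/kT) / Z = (0·1.0000 + 0.0537·0.71638 + 0.212·0.26799) / 1.9844 = 0.0480 eV.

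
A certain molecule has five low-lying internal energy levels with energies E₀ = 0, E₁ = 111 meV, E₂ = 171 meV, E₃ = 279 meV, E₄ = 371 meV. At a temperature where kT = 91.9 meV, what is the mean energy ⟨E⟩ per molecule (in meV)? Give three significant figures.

Eᵢ/kT = 0, 1.2078, 1.8607, 3.0359, 4.0370.
Z = Σ e^(−Eᵢ/kT) = e^(−0) + e^(−1.2078) + e^(−1.8607) + e^(−3.0359) + e^(−4.0370) = 1.0000 + 0.29885 + 0.15556 + 0.048031 + 0.017650 = 1.5201.
⟨E⟩ = Σ Eᵢ e^(−Eᵢ/kT) / Z = (0·1.0000 + 111·0.29885 + 171·0.15556 + 279·0.048031 + 371·0.017650) / 1.5201 = 52.4 meV.

52.4 meV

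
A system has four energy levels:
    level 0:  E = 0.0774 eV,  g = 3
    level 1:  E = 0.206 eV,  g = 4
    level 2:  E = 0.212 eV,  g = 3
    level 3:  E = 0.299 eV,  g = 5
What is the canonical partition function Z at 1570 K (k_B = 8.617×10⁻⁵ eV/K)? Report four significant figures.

k_BT = 8.617×10⁻⁵ × 1570 K = 0.135287 eV.
Eᵢ/kT = 0.572117, 1.52269, 1.56704, 2.21012.
Z = Σ gᵢe^(−Eᵢ/kT) = 3·e^(−0.572117) + 4·e^(−1.52269) + 3·e^(−1.56704) + 5·e^(−2.21012) = 1.69299 + 0.872497 + 0.625986 + 0.548437 = 3.73991.

Z = 3.740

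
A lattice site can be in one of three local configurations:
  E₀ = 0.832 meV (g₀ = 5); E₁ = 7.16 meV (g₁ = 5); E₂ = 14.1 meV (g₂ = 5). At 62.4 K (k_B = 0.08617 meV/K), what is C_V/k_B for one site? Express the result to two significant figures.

k_BT = 0.08617 × 62.4 K = 5.377 meV.
Eᵢ/kT = 0.1547, 1.332, 2.622.
Z = Σ gᵢe^(−Eᵢ/kT) = 5·e^(−0.1547) + 5·e^(−1.332) + 5·e^(−2.622) = 4.283 + 1.320 + 0.3633 = 5.966.
⟨E⟩ = 3.040 meV, ⟨E²⟩ = 23.95 meV².
C_V/k_B = (⟨E²⟩ − ⟨E⟩²)/(kT)² = (23.95 − 9.242)/28.91 = 0.51.

0.51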